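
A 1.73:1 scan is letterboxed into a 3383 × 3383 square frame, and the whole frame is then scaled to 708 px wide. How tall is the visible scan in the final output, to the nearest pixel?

Fitted into 3383×3383, the scan spans the width; its height is 3383 / 1.730 ≈ 1955.49 px.
Scaling 3383 → 708 is ×0.2093, so the height becomes 1955.49 × 0.2093 ≈ 409.25 px.

409 px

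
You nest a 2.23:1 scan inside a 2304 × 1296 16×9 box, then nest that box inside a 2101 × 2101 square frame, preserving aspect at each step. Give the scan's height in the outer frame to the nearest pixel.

2.23:1 in 2304×1296: fills the width, so the scan is 2304.00 × 1033.18.
16×9 in 2101×2101: fills the width, so the intermediate becomes 2101.00 × 1181.81 — a scale of ×0.9119.
So the scan's height is 1033.18 × 0.9119 ≈ 942.15.

942 px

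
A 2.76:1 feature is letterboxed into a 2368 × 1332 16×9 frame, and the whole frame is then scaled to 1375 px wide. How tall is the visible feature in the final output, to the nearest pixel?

In the 2368×1332 frame the feature fills the width: height = 2368 / 2.760 ≈ 857.97 px.
The frame scales by 1375/2368 = 0.5807; 857.97 × 0.5807 ≈ 498.19 px.

498 px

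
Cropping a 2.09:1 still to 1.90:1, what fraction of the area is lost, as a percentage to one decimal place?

9.1%

Going from 2.09:1 to 1.90:1 means cutting width while keeping height.
Fraction kept = (1.900)/(2.090) ≈ 90.91%, so 9.09% is lost.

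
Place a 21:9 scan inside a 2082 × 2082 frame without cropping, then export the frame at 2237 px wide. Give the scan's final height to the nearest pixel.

959 px

Fitted into 2082×2082, the scan spans the width; its height is 2082 × 9/21 ≈ 892.29 px.
Scaling 2082 → 2237 is ×1.0744, so the height becomes 892.29 × 1.0744 ≈ 958.71 px.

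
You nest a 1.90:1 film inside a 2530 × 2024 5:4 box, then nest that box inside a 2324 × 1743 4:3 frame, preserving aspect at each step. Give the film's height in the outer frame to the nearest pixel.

Inside the 2530×2024 canvas the film is width-limited at 2530.00 × 1331.58.
The 5:4 canvas is height-limited in 2324×1743, giving 2178.75 × 1743.00; scale factor 0.8612.
The film scales with it: height 1331.58 × 0.8612 ≈ 1146.71.

1147 px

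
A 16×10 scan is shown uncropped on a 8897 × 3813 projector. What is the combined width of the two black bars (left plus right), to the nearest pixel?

16×10 (1.600) < 21:9 (2.333), so the scan fills the height.
Content width = 3813 × 16/10 ≈ 6100.80 px.
Leftover width: 8897 − 6100.80 = 2796.20 px.

2796 px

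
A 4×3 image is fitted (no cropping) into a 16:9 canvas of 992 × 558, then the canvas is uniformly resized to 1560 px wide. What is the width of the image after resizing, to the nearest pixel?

1170 px

At 992×558 the image is height-limited, so width = 558 × 4/3 ≈ 744.00 px.
Resizing to 1560 px wide multiplies everything by 1.5726: 744.00 → 1170.00 px.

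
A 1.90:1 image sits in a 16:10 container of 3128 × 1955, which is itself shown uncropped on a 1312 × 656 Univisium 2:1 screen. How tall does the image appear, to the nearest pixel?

1.90:1 in 3128×1955: fills the width, so the image is 3128.00 × 1646.32.
16:10 in 1312×656: fills the height, so the intermediate becomes 1049.60 × 656.00 — a scale of ×0.3355.
The image scales with it: height 1646.32 × 0.3355 ≈ 552.42.

552 px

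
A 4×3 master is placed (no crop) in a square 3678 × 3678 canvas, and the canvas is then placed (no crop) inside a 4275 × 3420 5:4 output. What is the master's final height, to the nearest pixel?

2565 px

Inside the 3678×3678 canvas the master is width-limited at 3678.00 × 2758.50.
Second fit — the square canvas into 4275×3420 spans the height: 3420.00 × 3420.00 (×0.9299 from 3678×3678).
So the master's height is 2758.50 × 0.9299 ≈ 2565.00.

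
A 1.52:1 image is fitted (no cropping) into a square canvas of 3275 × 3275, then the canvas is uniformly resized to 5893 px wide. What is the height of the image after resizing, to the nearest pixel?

3877 px

At 3275×3275 the image is width-limited, so height = 3275 / 1.520 ≈ 2154.61 px.
Scaling 3275 → 5893 is ×1.7994, so the height becomes 2154.61 × 1.7994 ≈ 3876.97 px.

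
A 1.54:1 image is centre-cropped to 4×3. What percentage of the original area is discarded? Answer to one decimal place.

Going from 1.54:1 to 4×3 means cutting width while keeping height.
(1.333)/(1.540) ≈ 0.866 of the area survives, leaving 13.42% discarded.

13.4%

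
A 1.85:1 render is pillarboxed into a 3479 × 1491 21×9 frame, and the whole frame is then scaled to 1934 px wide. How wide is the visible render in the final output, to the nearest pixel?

At 3479×1491 the render is height-limited, so width = 1491 × 1.850 ≈ 2758.35 px.
Resizing to 1934 px wide multiplies everything by 0.5559: 2758.35 → 1533.39 px.

1533 px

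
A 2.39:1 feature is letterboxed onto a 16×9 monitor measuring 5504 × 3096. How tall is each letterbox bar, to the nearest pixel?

397 px

2.39:1 is wider than 16×9, so it spans the full width.
That makes the image 2302.93 px tall (5504 / 2.390).
3096 − 2302.93 = 793.07 px of bars (396.54 each).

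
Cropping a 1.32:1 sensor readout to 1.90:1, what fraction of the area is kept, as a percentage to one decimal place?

Going from 1.32:1 to 1.90:1 means cutting height while keeping width.
Area ratio = (1.320)/(1.900) = 69.47% retained.

69.5%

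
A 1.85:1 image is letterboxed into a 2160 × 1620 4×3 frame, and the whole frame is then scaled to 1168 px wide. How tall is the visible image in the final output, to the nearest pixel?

In the 2160×1620 frame the image fills the width: height = 2160 / 1.850 ≈ 1167.57 px.
Scaling 2160 → 1168 is ×0.5407, so the height becomes 1167.57 × 0.5407 ≈ 631.35 px.

631 px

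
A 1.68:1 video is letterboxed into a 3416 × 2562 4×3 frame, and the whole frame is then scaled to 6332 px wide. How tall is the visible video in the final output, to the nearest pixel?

At 3416×2562 the video is width-limited, so height = 3416 / 1.680 ≈ 2033.33 px.
The frame scales by 6332/3416 = 1.8536; 2033.33 × 1.8536 ≈ 3769.05 px.

3769 px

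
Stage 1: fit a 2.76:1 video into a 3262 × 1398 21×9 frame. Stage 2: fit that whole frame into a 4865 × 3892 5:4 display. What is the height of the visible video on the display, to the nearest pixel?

1763 px

Inside the 3262×1398 canvas the video is width-limited at 3262.00 × 1181.88.
The 21×9 canvas is width-limited in 4865×3892, giving 4865.00 × 2085.00; scale factor 1.4914.
The video scales with it: height 1181.88 × 1.4914 ≈ 1762.68.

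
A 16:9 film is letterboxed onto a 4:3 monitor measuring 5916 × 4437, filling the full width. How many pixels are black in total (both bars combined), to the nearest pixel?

6562323 pixels

The film is 5916 × 9/16 ≈ 3327.7500 px tall.
4437 − 3327.7500 = 1109.2500 px of bars.
That's 1109.2500 × 5916 ≈ 6562323 black pixels.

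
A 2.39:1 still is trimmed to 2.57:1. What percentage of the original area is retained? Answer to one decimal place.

93.0%

2.57:1 is wider than 2.39:1, so the crop keeps the full width and trims the height.
Area ratio = (2.390)/(2.570) = 93.00% retained.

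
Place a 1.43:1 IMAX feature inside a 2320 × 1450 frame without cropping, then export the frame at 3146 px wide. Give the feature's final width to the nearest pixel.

Fitted into 2320×1450, the feature spans the height; its width is 1450 × 1.430 ≈ 2073.50 px.
The frame scales by 3146/2320 = 1.3560; 2073.50 × 1.3560 ≈ 2811.74 px.

2812 px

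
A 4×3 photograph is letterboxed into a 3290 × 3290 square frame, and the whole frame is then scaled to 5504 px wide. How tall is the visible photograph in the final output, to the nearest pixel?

In the 3290×3290 frame the photograph fills the width: height = 3290 × 3/4 ≈ 2467.50 px.
Scaling 3290 → 5504 is ×1.6729, so the height becomes 2467.50 × 1.6729 ≈ 4128.00 px.

4128 px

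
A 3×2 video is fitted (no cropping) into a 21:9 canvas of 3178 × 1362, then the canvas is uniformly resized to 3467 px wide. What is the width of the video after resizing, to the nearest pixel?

2229 px

At 3178×1362 the video is height-limited, so width = 1362 × 3/2 ≈ 2043.00 px.
Resizing to 3467 px wide multiplies everything by 1.0909: 2043.00 → 2228.79 px.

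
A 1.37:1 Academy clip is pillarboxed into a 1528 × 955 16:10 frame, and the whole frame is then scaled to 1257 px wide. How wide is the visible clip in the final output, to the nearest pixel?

Fitted into 1528×955, the clip spans the height; its width is 955 × 1.370 ≈ 1308.35 px.
Resizing to 1257 px wide multiplies everything by 0.8226: 1308.35 → 1076.31 px.

1076 px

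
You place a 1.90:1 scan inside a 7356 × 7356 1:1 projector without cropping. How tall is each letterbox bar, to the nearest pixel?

1742 px

Since 1.900 > 1.000, the scan is width-limited.
That makes the image 3871.58 px tall (7356 / 1.900).
Leftover height: 7356 − 3871.58 = 3484.42 px → 1742.21 each side.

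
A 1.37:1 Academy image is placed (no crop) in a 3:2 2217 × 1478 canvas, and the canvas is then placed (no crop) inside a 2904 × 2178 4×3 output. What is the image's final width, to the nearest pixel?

First fit — 1.37:1 Academy into 2217×1478 spans the height: 2024.86 × 1478.00.
3:2 in 2904×2178: fills the width, so the intermediate becomes 2904.00 × 1936.00 — a scale of ×1.3099.
So the image's width is 2024.86 × 1.3099 ≈ 2652.32.

2652 px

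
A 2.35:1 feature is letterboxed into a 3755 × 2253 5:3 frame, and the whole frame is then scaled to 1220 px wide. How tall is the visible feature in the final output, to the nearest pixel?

519 px

Fitted into 3755×2253, the feature spans the width; its height is 3755 / 2.350 ≈ 1597.87 px.
Scaling 3755 → 1220 is ×0.3249, so the height becomes 1597.87 × 0.3249 ≈ 519.15 px.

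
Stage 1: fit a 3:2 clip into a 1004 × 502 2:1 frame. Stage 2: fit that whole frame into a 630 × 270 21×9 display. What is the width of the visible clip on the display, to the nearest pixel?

405 px

Inside the 1004×502 canvas the clip is height-limited at 753.00 × 502.00.
2:1 in 630×270: fills the height, so the intermediate becomes 540.00 × 270.00 — a scale of ×0.5378.
Applying the same ×0.5378: 753.00 → 405.00.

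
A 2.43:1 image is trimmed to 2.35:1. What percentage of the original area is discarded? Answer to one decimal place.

The height stays; only width is cut (since 2.35:1 is narrower than 2.43:1).
Area ratio = (2.350)/(2.430) = 96.71%; the remaining 3.29% is cropped out.

3.3%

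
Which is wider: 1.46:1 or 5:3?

5:3

1.46 and 5:3 = 1.667; 1.667 > 1.46.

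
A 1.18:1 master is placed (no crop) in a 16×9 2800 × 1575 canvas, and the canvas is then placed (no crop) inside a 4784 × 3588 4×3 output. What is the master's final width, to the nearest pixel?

3175 px

1.18:1 in 2800×1575: fills the height, so the master is 1858.50 × 1575.00.
The 16×9 canvas is width-limited in 4784×3588, giving 4784.00 × 2691.00; scale factor 1.7086.
Applying the same ×1.7086: 1858.50 → 3175.38.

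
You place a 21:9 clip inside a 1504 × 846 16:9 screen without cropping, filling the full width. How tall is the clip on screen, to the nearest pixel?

645 px

That makes the image 644.57 px tall (1504 × 9/21).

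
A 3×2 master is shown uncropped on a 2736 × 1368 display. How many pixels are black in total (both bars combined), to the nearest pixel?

935712 pixels

Since 1.500 < 2.000, the master is height-limited.
Content width = 1368 × 3/2 ≈ 2052.0000 px.
Black = 2736 − 2052.0000 = 684.0000 px.
Bar area = 684.0000 × 1368 ≈ 935712 px.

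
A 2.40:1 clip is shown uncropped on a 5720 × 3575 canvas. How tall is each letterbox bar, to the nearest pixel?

2.40:1 (2.400) > 16×10 (1.600), so the clip fills the width.
That makes the image 2383.33 px tall (5720 / 2.400).
Leftover height: 3575 − 2383.33 = 1191.67 px → 595.83 each side.

596 px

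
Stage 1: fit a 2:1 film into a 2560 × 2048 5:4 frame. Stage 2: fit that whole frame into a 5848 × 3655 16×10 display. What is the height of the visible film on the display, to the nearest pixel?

2284 px

First fit — 2:1 into 2560×2048 spans the width: 2560.00 × 1280.00.
Second fit — the 5:4 canvas into 5848×3655 spans the height: 4568.75 × 3655.00 (×1.7847 from 2560×2048).
The film scales with it: height 1280.00 × 1.7847 ≈ 2284.38.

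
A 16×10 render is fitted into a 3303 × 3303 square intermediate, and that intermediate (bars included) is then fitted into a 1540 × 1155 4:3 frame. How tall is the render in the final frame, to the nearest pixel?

First fit — 16×10 into 3303×3303 spans the width: 3303.00 × 2064.38.
square in 1540×1155: fills the height, so the intermediate becomes 1155.00 × 1155.00 — a scale of ×0.3497.
The render scales with it: height 2064.38 × 0.3497 ≈ 721.88.

722 px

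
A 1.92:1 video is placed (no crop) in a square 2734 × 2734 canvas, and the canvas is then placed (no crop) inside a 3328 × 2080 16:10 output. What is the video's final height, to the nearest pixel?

Inside the 2734×2734 canvas the video is width-limited at 2734.00 × 1423.96.
square in 3328×2080: fills the height, so the intermediate becomes 2080.00 × 2080.00 — a scale of ×0.7608.
The video scales with it: height 1423.96 × 0.7608 ≈ 1083.33.

1083 px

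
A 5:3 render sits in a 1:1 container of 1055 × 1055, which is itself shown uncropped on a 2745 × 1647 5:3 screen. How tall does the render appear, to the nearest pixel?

Inside the 1055×1055 canvas the render is width-limited at 1055.00 × 633.00.
1:1 in 2745×1647: fills the height, so the intermediate becomes 1647.00 × 1647.00 — a scale of ×1.5611.
The render scales with it: height 633.00 × 1.5611 ≈ 988.20.

988 px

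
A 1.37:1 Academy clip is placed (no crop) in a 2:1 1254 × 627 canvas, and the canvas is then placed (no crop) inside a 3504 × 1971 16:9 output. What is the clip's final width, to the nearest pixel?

2400 px

Inside the 1254×627 canvas the clip is height-limited at 858.99 × 627.00.
The 2:1 canvas is width-limited in 3504×1971, giving 3504.00 × 1752.00; scale factor 2.7943.
Applying the same ×2.7943: 858.99 → 2400.24.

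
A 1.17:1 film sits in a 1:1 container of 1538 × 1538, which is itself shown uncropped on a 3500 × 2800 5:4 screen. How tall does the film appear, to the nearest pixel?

2393 px

1.17:1 in 1538×1538: fills the width, so the film is 1538.00 × 1314.53.
Second fit — the 1:1 canvas into 3500×2800 spans the height: 2800.00 × 2800.00 (×1.8205 from 1538×1538).
Applying the same ×1.8205: 1314.53 → 2393.16.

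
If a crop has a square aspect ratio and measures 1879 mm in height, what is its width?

1879 / 1 × 1 = 1879.

1879 mm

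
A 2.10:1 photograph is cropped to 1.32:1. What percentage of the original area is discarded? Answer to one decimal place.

37.1%

The height stays; only width is cut (since 1.32:1 is narrower than 2.10:1).
Fraction kept = (1.320)/(2.100) ≈ 62.86%, so 37.14% is lost.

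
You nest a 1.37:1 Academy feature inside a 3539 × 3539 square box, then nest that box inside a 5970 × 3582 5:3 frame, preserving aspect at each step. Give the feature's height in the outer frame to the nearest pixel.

First fit — 1.37:1 Academy into 3539×3539 spans the width: 3539.00 × 2583.21.
Second fit — the square canvas into 5970×3582 spans the height: 3582.00 × 3582.00 (×1.0122 from 3539×3539).
Applying the same ×1.0122: 2583.21 → 2614.60.

2615 px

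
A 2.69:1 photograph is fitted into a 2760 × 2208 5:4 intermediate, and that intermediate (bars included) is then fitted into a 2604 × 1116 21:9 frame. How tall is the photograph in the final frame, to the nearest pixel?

First fit — 2.69:1 into 2760×2208 spans the width: 2760.00 × 1026.02.
Second fit — the 5:4 canvas into 2604×1116 spans the height: 1395.00 × 1116.00 (×0.5054 from 2760×2208).
The photograph scales with it: height 1026.02 × 0.5054 ≈ 518.59.

519 px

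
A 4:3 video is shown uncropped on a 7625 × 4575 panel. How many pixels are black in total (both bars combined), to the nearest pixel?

6976875 pixels

Since 1.333 < 1.667, the video is height-limited.
Content width = 4575 × 4/3 ≈ 6100.0000 px.
Black = 7625 − 6100.0000 = 1525.0000 px.
That's 1525.0000 × 4575 ≈ 6976875 black pixels.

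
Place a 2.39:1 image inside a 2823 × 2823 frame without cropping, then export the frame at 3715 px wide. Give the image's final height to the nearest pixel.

At 2823×2823 the image is width-limited, so height = 2823 / 2.390 ≈ 1181.17 px.
Resizing to 3715 px wide multiplies everything by 1.3160: 1181.17 → 1554.39 px.

1554 px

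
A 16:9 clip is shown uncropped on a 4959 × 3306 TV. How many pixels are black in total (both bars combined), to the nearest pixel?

2561633 pixels

Since 1.778 > 1.500, the clip is width-limited.
That makes the image 2789.4375 px tall (4959 × 9/16).
Leftover height: 3306 − 2789.4375 = 516.5625 px.
Bar area = 516.5625 × 4959 ≈ 2561633 px.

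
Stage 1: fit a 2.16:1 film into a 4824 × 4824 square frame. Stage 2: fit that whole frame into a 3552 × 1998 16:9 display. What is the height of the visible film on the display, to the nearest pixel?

2.16:1 in 4824×4824: fills the width, so the film is 4824.00 × 2233.33.
Second fit — the square canvas into 3552×1998 spans the height: 1998.00 × 1998.00 (×0.4142 from 4824×4824).
So the film's height is 2233.33 × 0.4142 ≈ 925.00.

925 px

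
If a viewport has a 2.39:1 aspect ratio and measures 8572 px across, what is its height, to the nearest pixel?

3587 px

8572 / 2.390 = 3586.61.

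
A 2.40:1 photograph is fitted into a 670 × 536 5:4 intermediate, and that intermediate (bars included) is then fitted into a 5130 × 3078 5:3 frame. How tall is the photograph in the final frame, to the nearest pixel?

1603 px

First fit — 2.40:1 into 670×536 spans the width: 670.00 × 279.17.
Second fit — the 5:4 canvas into 5130×3078 spans the height: 3847.50 × 3078.00 (×5.7425 from 670×536).
Applying the same ×5.7425: 279.17 → 1603.12.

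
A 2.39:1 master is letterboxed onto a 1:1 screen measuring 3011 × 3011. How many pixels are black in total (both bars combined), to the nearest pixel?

2.39:1 is wider than 1:1, so it spans the full width.
Content height = 3011 / 2.390 ≈ 1259.8326 px.
Black = 3011 − 1259.8326 = 1751.1674 px.
Bar area = 1751.1674 × 3011 ≈ 5272765 px.

5272765 pixels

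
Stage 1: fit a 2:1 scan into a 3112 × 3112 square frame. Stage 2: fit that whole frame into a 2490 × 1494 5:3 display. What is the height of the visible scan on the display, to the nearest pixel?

Inside the 3112×3112 canvas the scan is width-limited at 3112.00 × 1556.00.
Second fit — the square canvas into 2490×1494 spans the height: 1494.00 × 1494.00 (×0.4801 from 3112×3112).
Applying the same ×0.4801: 1556.00 → 747.00.

747 px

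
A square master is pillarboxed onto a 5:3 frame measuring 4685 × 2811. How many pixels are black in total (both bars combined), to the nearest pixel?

Since 1.000 < 1.667, the master is height-limited.
The master is 2811 × 1/1 ≈ 2811.0000 px wide.
Black = 4685 − 2811.0000 = 1874.0000 px.
That's 1874.0000 × 2811 ≈ 5267814 black pixels.

5267814 pixels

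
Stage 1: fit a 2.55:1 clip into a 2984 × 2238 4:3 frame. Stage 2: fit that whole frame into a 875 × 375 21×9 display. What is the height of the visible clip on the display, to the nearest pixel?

Inside the 2984×2238 canvas the clip is width-limited at 2984.00 × 1170.20.
4:3 in 875×375: fills the height, so the intermediate becomes 500.00 × 375.00 — a scale of ×0.1676.
The clip scales with it: height 1170.20 × 0.1676 ≈ 196.08.

196 px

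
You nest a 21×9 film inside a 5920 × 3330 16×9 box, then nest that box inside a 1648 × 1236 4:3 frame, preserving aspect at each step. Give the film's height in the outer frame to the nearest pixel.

706 px

First fit — 21×9 into 5920×3330 spans the width: 5920.00 × 2537.14.
16×9 in 1648×1236: fills the width, so the intermediate becomes 1648.00 × 927.00 — a scale of ×0.2784.
So the film's height is 2537.14 × 0.2784 ≈ 706.29.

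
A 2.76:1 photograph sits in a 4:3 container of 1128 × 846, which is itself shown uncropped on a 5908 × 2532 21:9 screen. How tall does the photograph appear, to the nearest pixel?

First fit — 2.76:1 into 1128×846 spans the width: 1128.00 × 408.70.
4:3 in 5908×2532: fills the height, so the intermediate becomes 3376.00 × 2532.00 — a scale of ×2.9929.
The photograph scales with it: height 408.70 × 2.9929 ≈ 1223.19.

1223 px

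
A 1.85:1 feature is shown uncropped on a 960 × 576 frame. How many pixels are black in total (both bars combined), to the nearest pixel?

54798 pixels

Since 1.850 > 1.667, the feature is width-limited.
The feature is 960 / 1.850 ≈ 518.9189 px tall.
Leftover height: 576 − 518.9189 = 57.0811 px.
Across the 960-px span: 57.0811 × 960 ≈ 54798 px.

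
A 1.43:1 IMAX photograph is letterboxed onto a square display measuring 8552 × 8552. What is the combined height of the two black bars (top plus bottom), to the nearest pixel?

Since 1.430 > 1.000, the photograph is width-limited.
That makes the image 5980.42 px tall (8552 / 1.430).
Black = 8552 − 5980.42 = 2571.58 px.

2572 px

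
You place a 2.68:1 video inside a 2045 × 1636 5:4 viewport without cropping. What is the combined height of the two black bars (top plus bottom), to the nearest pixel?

873 px

2.68:1 (2.680) > 5:4 (1.250), so the video fills the width.
Content height = 2045 / 2.680 ≈ 763.06 px.
Leftover height: 1636 − 763.06 = 872.94 px.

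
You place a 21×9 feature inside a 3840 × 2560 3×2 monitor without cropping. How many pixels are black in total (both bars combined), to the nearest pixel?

3510857 pixels

Since 2.333 > 1.500, the feature is width-limited.
The feature is 3840 × 9/21 ≈ 1645.7143 px tall.
Leftover height: 2560 − 1645.7143 = 914.2857 px.
Across the 3840-px span: 914.2857 × 3840 ≈ 3510857 px.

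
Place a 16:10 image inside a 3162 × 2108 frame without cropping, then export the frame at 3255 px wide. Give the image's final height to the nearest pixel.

Fitted into 3162×2108, the image spans the width; its height is 3162 × 10/16 ≈ 1976.25 px.
Scaling 3162 → 3255 is ×1.0294, so the height becomes 1976.25 × 1.0294 ≈ 2034.38 px.

2034 px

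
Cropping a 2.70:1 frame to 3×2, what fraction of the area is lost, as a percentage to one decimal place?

Going from 2.70:1 to 3×2 means cutting width while keeping height.
(1.500)/(2.700) ≈ 0.556 of the area survives, leaving 44.44% discarded.

44.4%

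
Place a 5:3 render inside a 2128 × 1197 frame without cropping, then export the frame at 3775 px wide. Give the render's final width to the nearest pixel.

Fitted into 2128×1197, the render spans the height; its width is 1197 × 5/3 ≈ 1995.00 px.
Scaling 2128 → 3775 is ×1.7740, so the width becomes 1995.00 × 1.7740 ≈ 3539.06 px.

3539 px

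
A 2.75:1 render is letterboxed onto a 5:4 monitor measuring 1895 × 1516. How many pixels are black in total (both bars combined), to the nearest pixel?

Since 2.750 > 1.250, the render is width-limited.
Content height = 1895 / 2.750 ≈ 689.0909 px.
Black = 1516 − 689.0909 = 826.9091 px.
That's 826.9091 × 1895 ≈ 1566993 black pixels.

1566993 pixels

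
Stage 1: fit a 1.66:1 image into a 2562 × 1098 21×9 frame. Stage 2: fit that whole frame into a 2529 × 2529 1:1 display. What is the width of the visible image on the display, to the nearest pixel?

Inside the 2562×1098 canvas the image is height-limited at 1822.68 × 1098.00.
The 21×9 canvas is width-limited in 2529×2529, giving 2529.00 × 1083.86; scale factor 0.9871.
Applying the same ×0.9871: 1822.68 → 1799.20.

1799 px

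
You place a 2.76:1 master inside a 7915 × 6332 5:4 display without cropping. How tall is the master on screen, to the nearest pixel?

2868 px

Since 2.760 > 1.250, the master is width-limited.
That makes the image 2867.75 px tall (7915 / 2.760).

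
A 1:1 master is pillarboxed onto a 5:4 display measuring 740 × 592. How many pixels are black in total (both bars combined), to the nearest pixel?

1:1 (1.000) < 5:4 (1.250), so the master fills the height.
The master is 592 × 1/1 ≈ 592.0000 px wide.
Leftover width: 740 − 592.0000 = 148.0000 px.
That's 148.0000 × 592 ≈ 87616 black pixels.

87616 pixels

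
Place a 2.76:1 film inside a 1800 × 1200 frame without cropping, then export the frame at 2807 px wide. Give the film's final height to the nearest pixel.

1017 px

In the 1800×1200 frame the film fills the width: height = 1800 / 2.760 ≈ 652.17 px.
Scaling 1800 → 2807 is ×1.5594, so the height becomes 652.17 × 1.5594 ≈ 1017.03 px.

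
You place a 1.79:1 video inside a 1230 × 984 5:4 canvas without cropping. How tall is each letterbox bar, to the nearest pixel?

1.79:1 (1.790) > 5:4 (1.250), so the video fills the width.
Content height = 1230 / 1.790 ≈ 687.15 px.
Black = 984 − 687.15 = 296.85 px, or 148.42 per bar.

148 px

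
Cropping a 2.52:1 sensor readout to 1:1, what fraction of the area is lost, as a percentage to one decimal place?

60.3%

1:1 is narrower than 2.52:1, so the crop keeps the full height and trims the width.
Area ratio = (1.000)/(2.520) = 39.68%; the remaining 60.32% is cropped out.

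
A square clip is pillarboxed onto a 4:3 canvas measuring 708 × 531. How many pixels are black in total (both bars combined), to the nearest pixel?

93987 pixels

square (1.000) < 4:3 (1.333), so the clip fills the height.
That makes the image 531.0000 px wide (531 × 1/1).
Black = 708 − 531.0000 = 177.0000 px.
Bar area = 177.0000 × 531 ≈ 93987 px.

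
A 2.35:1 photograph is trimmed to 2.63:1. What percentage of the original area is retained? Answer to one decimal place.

2.63:1 is wider than 2.35:1, so the crop keeps the full width and trims the height.
Area ratio = (2.350)/(2.630) = 89.35% retained.

89.4%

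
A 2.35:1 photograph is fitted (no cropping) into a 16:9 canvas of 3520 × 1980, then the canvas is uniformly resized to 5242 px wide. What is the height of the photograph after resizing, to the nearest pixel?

At 3520×1980 the photograph is width-limited, so height = 3520 / 2.350 ≈ 1497.87 px.
The frame scales by 5242/3520 = 1.4892; 1497.87 × 1.4892 ≈ 2230.64 px.

2231 px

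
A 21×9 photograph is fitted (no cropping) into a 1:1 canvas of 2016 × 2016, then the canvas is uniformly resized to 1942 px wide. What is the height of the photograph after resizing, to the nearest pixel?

832 px

Fitted into 2016×2016, the photograph spans the width; its height is 2016 × 9/21 ≈ 864.00 px.
The frame scales by 1942/2016 = 0.9633; 864.00 × 0.9633 ≈ 832.29 px.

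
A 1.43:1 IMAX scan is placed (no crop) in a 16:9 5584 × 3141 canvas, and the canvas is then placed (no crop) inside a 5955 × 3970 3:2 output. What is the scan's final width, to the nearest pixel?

First fit — 1.43:1 IMAX into 5584×3141 spans the height: 4491.63 × 3141.00.
The 16:9 canvas is width-limited in 5955×3970, giving 5955.00 × 3349.69; scale factor 1.0664.
So the scan's width is 4491.63 × 1.0664 ≈ 4790.05.

4790 px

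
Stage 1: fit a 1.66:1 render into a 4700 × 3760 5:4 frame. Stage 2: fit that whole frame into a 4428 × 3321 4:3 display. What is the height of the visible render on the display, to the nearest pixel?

2501 px

Inside the 4700×3760 canvas the render is width-limited at 4700.00 × 2831.33.
Second fit — the 5:4 canvas into 4428×3321 spans the height: 4151.25 × 3321.00 (×0.8832 from 4700×3760).
Applying the same ×0.8832: 2831.33 → 2500.75.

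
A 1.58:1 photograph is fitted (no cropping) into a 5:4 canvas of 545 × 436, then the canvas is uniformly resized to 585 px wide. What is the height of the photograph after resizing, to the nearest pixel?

370 px

At 545×436 the photograph is width-limited, so height = 545 / 1.580 ≈ 344.94 px.
Scaling 545 → 585 is ×1.0734, so the height becomes 344.94 × 1.0734 ≈ 370.25 px.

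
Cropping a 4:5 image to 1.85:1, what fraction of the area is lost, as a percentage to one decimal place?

56.8%

1.85:1 is wider than 4:5, so the crop keeps the full width and trims the height.
Fraction kept = (0.800)/(1.850) ≈ 43.24%, so 56.76% is lost.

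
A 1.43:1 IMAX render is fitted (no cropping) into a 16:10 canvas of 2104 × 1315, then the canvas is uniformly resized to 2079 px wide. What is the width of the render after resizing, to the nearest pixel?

1858 px

At 2104×1315 the render is height-limited, so width = 1315 × 1.430 ≈ 1880.45 px.
Resizing to 2079 px wide multiplies everything by 0.9881: 1880.45 → 1858.11 px.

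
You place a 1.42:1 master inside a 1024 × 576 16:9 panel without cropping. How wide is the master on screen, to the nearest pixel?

818 px

1.42:1 is narrower than 16:9, so it spans the full height.
That makes the image 817.92 px wide (576 × 1.420).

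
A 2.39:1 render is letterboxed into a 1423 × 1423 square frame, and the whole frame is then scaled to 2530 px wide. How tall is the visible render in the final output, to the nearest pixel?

1059 px

At 1423×1423 the render is width-limited, so height = 1423 / 2.390 ≈ 595.40 px.
The frame scales by 2530/1423 = 1.7779; 595.40 × 1.7779 ≈ 1058.58 px.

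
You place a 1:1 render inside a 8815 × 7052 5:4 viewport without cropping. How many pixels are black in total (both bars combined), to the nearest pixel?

1:1 (1.000) < 5:4 (1.250), so the render fills the height.
The render is 7052 × 1/1 ≈ 7052.0000 px wide.
8815 − 7052.0000 = 1763.0000 px of bars.
Across the 7052-px span: 1763.0000 × 7052 ≈ 12432676 px.

12432676 pixels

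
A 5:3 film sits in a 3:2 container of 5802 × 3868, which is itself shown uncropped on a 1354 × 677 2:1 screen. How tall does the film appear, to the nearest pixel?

609 px

First fit — 5:3 into 5802×3868 spans the width: 5802.00 × 3481.20.
3:2 in 1354×677: fills the height, so the intermediate becomes 1015.50 × 677.00 — a scale of ×0.1750.
The film scales with it: height 3481.20 × 0.1750 ≈ 609.30.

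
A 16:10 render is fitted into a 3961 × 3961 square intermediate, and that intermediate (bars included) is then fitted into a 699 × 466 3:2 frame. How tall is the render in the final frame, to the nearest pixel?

291 px

First fit — 16:10 into 3961×3961 spans the width: 3961.00 × 2475.62.
The square canvas is height-limited in 699×466, giving 466.00 × 466.00; scale factor 0.1176.
So the render's height is 2475.62 × 0.1176 ≈ 291.25.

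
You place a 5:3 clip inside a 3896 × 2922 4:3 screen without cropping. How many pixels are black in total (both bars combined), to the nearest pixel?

2276822 pixels

5:3 is wider than 4:3, so it spans the full width.
That makes the image 2337.6000 px tall (3896 × 3/5).
Leftover height: 2922 − 2337.6000 = 584.4000 px.
That's 584.4000 × 3896 ≈ 2276822 black pixels.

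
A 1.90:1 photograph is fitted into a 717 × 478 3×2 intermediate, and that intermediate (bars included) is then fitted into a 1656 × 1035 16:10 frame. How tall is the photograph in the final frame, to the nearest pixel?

817 px

1.90:1 in 717×478: fills the width, so the photograph is 717.00 × 377.37.
The 3×2 canvas is height-limited in 1656×1035, giving 1552.50 × 1035.00; scale factor 2.1653.
The photograph scales with it: height 377.37 × 2.1653 ≈ 817.11.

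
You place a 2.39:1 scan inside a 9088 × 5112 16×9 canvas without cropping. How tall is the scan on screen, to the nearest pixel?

3803 px

2.39:1 is wider than 16×9, so it spans the full width.
That makes the image 3802.51 px tall (9088 / 2.390).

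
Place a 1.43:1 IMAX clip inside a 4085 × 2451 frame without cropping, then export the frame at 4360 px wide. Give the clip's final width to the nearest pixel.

3741 px

At 4085×2451 the clip is height-limited, so width = 2451 × 1.430 ≈ 3504.93 px.
The frame scales by 4360/4085 = 1.0673; 3504.93 × 1.0673 ≈ 3740.88 px.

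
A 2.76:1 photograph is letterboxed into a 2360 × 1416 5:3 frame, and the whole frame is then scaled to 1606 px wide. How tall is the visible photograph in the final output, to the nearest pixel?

582 px

At 2360×1416 the photograph is width-limited, so height = 2360 / 2.760 ≈ 855.07 px.
The frame scales by 1606/2360 = 0.6805; 855.07 × 0.6805 ≈ 581.88 px.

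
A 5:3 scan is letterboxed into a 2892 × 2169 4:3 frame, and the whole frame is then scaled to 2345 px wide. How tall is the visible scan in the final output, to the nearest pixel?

Fitted into 2892×2169, the scan spans the width; its height is 2892 × 3/5 ≈ 1735.20 px.
Resizing to 2345 px wide multiplies everything by 0.8109: 1735.20 → 1407.00 px.

1407 px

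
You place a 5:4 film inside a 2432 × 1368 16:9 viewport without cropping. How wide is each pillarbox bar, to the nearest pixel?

5:4 is narrower than 16:9, so it spans the full height.
The film is 1368 × 5/4 ≈ 1710.00 px wide.
2432 − 1710.00 = 722.00 px of bars (361.00 each).

361 px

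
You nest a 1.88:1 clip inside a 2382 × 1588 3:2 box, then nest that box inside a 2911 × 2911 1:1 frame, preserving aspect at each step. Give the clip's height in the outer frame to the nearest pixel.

1548 px

First fit — 1.88:1 into 2382×1588 spans the width: 2382.00 × 1267.02.
Second fit — the 3:2 canvas into 2911×2911 spans the width: 2911.00 × 1940.67 (×1.2221 from 2382×1588).
The clip scales with it: height 1267.02 × 1.2221 ≈ 1548.40.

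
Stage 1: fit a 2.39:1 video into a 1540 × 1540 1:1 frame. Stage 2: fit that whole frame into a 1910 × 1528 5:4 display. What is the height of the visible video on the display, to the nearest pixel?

First fit — 2.39:1 into 1540×1540 spans the width: 1540.00 × 644.35.
Second fit — the 1:1 canvas into 1910×1528 spans the height: 1528.00 × 1528.00 (×0.9922 from 1540×1540).
So the video's height is 644.35 × 0.9922 ≈ 639.33.

639 px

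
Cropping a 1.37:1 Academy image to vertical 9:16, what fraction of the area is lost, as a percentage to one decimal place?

vertical 9:16 is narrower than 1.37:1 Academy, so the crop keeps the full height and trims the width.
Fraction kept = (0.562)/(1.370) ≈ 41.06%, so 58.94% is lost.

58.9%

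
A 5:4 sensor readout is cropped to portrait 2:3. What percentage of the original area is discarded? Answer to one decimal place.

46.7%

portrait 2:3 is narrower than 5:4, so the crop keeps the full height and trims the width.
Fraction kept = (0.667)/(1.250) ≈ 53.33%, so 46.67% is lost.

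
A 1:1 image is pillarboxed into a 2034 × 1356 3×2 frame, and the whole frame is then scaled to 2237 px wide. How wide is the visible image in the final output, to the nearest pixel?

1491 px

Fitted into 2034×1356, the image spans the height; its width is 1356 × 1/1 ≈ 1356.00 px.
Scaling 2034 → 2237 is ×1.0998, so the width becomes 1356.00 × 1.0998 ≈ 1491.33 px.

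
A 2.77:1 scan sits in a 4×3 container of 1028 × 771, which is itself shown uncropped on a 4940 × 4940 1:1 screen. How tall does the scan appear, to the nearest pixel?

2.77:1 in 1028×771: fills the width, so the scan is 1028.00 × 371.12.
Second fit — the 4×3 canvas into 4940×4940 spans the width: 4940.00 × 3705.00 (×4.8054 from 1028×771).
Applying the same ×4.8054: 371.12 → 1783.39.

1783 px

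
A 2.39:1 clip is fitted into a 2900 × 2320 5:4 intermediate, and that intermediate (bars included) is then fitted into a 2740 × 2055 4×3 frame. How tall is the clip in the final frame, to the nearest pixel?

First fit — 2.39:1 into 2900×2320 spans the width: 2900.00 × 1213.39.
5:4 in 2740×2055: fills the height, so the intermediate becomes 2568.75 × 2055.00 — a scale of ×0.8858.
Applying the same ×0.8858: 1213.39 → 1074.79.

1075 px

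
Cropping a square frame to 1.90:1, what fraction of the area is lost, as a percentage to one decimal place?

The width stays; only height is cut (since 1.90:1 is wider than square).
(1.000)/(1.900) ≈ 0.526 of the area survives, leaving 47.37% discarded.

47.4%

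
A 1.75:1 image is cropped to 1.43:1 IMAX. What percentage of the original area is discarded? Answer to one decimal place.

18.3%

The height stays; only width is cut (since 1.43:1 IMAX is narrower than 1.75:1).
Area ratio = (1.430)/(1.750) = 81.71%; the remaining 18.29% is cropped out.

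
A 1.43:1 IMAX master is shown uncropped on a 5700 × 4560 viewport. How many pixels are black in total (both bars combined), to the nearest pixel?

Since 1.430 > 1.250, the master is width-limited.
The master is 5700 / 1.430 ≈ 3986.0140 px tall.
4560 − 3986.0140 = 573.9860 px of bars.
Across the 5700-px span: 573.9860 × 5700 ≈ 3271720 px.

3271720 pixels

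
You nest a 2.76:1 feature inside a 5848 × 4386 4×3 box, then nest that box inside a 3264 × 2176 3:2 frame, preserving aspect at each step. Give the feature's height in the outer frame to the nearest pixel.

Inside the 5848×4386 canvas the feature is width-limited at 5848.00 × 2118.84.
4×3 in 3264×2176: fills the height, so the intermediate becomes 2901.33 × 2176.00 — a scale of ×0.4961.
So the feature's height is 2118.84 × 0.4961 ≈ 1051.21.

1051 px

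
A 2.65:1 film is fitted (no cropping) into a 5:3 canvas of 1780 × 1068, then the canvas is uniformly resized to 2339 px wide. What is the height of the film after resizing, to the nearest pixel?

883 px

At 1780×1068 the film is width-limited, so height = 1780 / 2.650 ≈ 671.70 px.
Scaling 1780 → 2339 is ×1.3140, so the height becomes 671.70 × 1.3140 ≈ 882.64 px.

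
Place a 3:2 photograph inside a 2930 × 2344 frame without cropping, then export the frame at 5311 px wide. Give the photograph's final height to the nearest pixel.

Fitted into 2930×2344, the photograph spans the width; its height is 2930 × 2/3 ≈ 1953.33 px.
Scaling 2930 → 5311 is ×1.8126, so the height becomes 1953.33 × 1.8126 ≈ 3540.67 px.

3541 px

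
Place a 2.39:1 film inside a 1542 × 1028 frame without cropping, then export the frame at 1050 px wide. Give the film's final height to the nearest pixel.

439 px

Fitted into 1542×1028, the film spans the width; its height is 1542 / 2.390 ≈ 645.19 px.
The frame scales by 1050/1542 = 0.6809; 645.19 × 0.6809 ≈ 439.33 px.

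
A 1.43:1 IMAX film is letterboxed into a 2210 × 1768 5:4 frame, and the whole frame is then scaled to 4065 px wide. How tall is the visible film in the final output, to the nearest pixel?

Fitted into 2210×1768, the film spans the width; its height is 2210 / 1.430 ≈ 1545.45 px.
Scaling 2210 → 4065 is ×1.8394, so the height becomes 1545.45 × 1.8394 ≈ 2842.66 px.

2843 px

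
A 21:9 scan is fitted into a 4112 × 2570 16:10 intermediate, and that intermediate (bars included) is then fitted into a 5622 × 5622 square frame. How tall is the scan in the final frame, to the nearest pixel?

2409 px

Inside the 4112×2570 canvas the scan is width-limited at 4112.00 × 1762.29.
Second fit — the 16:10 canvas into 5622×5622 spans the width: 5622.00 × 3513.75 (×1.3672 from 4112×2570).
So the scan's height is 1762.29 × 1.3672 ≈ 2409.43.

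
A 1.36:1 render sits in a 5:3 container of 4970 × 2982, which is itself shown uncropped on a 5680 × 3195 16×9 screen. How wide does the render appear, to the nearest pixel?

4345 px

Inside the 4970×2982 canvas the render is height-limited at 4055.52 × 2982.00.
Second fit — the 5:3 canvas into 5680×3195 spans the height: 5325.00 × 3195.00 (×1.0714 from 4970×2982).
Applying the same ×1.0714: 4055.52 → 4345.20.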